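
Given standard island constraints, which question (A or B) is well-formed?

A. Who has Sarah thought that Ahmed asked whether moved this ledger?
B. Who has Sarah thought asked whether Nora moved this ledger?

B

In A, the wh-phrase is extracted from inside a wh-island (introduced by "whether"), which blocks movement.
In B, the extraction path crosses only that-complement boundaries, which are transparent.
So B is grammatical.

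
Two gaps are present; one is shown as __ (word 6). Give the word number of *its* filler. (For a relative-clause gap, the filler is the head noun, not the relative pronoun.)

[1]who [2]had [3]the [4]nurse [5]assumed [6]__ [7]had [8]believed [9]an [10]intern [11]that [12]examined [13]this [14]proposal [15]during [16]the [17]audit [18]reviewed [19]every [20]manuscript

The marked gap is the subject of "believed".
Its filler is the fronted wh-phrase "who", at word 1.
(The other dependency links word 10 to a gap after word 11.)

1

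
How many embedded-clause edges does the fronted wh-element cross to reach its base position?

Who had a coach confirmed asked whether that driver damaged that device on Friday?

"who" is extracted from the subject of "asked".
Boundaries crossed, outermost first: [Ø] — 1 in total.

1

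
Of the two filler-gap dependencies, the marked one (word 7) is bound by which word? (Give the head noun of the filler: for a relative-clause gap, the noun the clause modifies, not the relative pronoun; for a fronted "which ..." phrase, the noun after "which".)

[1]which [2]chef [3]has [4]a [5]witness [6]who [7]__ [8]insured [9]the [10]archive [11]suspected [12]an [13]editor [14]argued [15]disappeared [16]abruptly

5

The marked gap is inside the relative clause, the subject of "insured".
Its filler is the head noun "witness" (via "who"), at word 5.
(The other dependency links word 2 to a gap after word 14.)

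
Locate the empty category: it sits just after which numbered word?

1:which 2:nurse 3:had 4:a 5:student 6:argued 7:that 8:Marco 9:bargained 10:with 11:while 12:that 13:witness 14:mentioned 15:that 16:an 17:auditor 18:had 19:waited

10

The displaced element is "which nurse" (word 2).
It is linked across 1 clause boundary (that).
It functions as the object of the preposition "with" of "bargained", so the gap sits immediately after word 10 ("with").
Base order: A student had argued that Marco bargained with which nurse while that witness mentioned that an auditor had waited.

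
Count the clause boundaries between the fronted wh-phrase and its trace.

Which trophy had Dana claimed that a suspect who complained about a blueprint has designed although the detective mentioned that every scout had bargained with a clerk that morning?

"which trophy" is extracted from the object of "designed".
Boundaries crossed, outermost first: [that] — 1 in total.

1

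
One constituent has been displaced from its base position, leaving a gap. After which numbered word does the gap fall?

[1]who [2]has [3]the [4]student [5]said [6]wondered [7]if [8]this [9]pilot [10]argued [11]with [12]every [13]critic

The displaced element is "who" (word 1).
It is linked across 1 clause boundary (Ø).
It functions as the subject of "wondered", so the gap sits immediately after word 5 ("said").
Base order: The student has said that who wondered if this pilot argued with every critic.

5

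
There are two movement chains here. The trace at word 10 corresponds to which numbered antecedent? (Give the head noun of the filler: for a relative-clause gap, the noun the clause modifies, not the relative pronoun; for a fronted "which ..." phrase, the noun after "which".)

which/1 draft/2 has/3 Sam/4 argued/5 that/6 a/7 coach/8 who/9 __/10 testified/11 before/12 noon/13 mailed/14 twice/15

8

The marked gap is inside the relative clause, the subject of "testified".
Its filler is the head noun "coach" (via "who"), at word 8.
(The other dependency links word 2 to a gap after word 14.)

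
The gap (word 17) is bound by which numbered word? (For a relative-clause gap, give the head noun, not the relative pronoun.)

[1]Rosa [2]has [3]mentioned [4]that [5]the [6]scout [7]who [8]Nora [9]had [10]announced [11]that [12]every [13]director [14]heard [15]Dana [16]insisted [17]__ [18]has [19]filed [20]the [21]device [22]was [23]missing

6

The gap at 17 is the subject of "filed", inside a relative clause.
The relative pronoun is "who" (word 7); it is bound by the head noun immediately before it.
Its filler is the head noun "scout", at word 6.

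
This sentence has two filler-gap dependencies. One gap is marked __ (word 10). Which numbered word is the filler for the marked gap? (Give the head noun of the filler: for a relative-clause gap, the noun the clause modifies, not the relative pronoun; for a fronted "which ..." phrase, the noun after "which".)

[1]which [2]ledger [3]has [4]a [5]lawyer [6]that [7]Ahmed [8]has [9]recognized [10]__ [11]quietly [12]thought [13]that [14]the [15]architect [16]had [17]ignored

5

The marked gap is inside the relative clause, the direct object of "recognized".
Its filler is the head noun "lawyer" (via "that"), at word 5.
(The other dependency links word 2 to a gap after word 17.)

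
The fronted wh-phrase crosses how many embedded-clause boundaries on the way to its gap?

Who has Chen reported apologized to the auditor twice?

1

"who" is extracted from the subject of "apologized".
Boundaries crossed, outermost first: [Ø] — 1 in total.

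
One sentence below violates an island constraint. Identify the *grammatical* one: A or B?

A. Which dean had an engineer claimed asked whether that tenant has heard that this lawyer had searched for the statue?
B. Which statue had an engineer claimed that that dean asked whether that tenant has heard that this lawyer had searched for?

In B, the wh-phrase is extracted from inside a wh-island (introduced by "whether"), which blocks movement.
In A, the extraction path crosses only that-complement boundaries, which are transparent.
So A is grammatical.

A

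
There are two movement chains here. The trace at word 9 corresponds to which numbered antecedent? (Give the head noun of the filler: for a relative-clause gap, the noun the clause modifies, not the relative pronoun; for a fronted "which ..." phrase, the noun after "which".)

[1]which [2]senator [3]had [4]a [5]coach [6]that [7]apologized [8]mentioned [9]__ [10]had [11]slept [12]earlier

2

The marked gap is the subject of "slept".
Its filler is the fronted wh-phrase "which senator", at word 2.
(The other dependency links word 5 to a gap after word 6.)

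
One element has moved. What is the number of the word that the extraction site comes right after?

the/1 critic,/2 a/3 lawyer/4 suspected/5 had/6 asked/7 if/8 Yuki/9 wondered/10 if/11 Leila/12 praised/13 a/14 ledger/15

5

The displaced element is "the critic" (word 2).
It is linked across 1 clause boundary (Ø).
It functions as the subject of "asked", so the gap sits immediately after word 5 ("suspected").
Base order: A lawyer suspected the critic had asked if Yuki wondered if Leila praised a ledger.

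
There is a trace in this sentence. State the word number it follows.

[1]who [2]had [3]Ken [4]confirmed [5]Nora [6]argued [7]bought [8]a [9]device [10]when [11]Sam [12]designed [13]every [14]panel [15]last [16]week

6

The displaced element is "who" (word 1).
It is linked across 2 clause boundaries (Ø → Ø).
It functions as the subject of "bought", so the gap sits immediately after word 6 ("argued").
Base order: Ken had confirmed Nora argued that who bought a device when Sam designed every panel last week.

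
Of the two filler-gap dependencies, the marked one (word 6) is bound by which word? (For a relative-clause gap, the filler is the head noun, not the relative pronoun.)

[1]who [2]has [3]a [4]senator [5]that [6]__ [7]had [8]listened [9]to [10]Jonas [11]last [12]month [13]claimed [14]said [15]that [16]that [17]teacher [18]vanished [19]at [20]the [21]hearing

The marked gap is inside the relative clause, the subject of "listened".
Its filler is the head noun "senator" (via "that"), at word 4.
(The other dependency links word 1 to a gap after word 13.)

4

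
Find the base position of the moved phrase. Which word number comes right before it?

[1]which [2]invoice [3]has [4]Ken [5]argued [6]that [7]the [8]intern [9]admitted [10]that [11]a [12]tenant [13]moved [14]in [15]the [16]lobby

The displaced element is "which invoice" (word 2).
It is linked across 2 clause boundaries (that → that).
It functions as the direct object of "moved", so the gap sits immediately after word 13 ("moved").
Base order: Ken has argued that the intern admitted that a tenant moved which invoice in the lobby.

13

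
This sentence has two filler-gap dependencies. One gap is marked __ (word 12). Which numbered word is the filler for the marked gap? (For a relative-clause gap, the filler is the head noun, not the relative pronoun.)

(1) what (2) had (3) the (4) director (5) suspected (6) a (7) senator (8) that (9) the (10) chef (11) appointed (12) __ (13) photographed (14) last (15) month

7

The marked gap is inside the relative clause, the direct object of "appointed".
Its filler is the head noun "senator" (via "that"), at word 7.
(The other dependency links word 1 to a gap after word 13.)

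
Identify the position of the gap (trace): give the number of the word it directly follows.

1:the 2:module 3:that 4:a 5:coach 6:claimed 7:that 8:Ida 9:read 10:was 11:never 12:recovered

9

The displaced element is "the module" (word 2).
It is linked across 1 clause boundary (that).
It functions as the direct object of "read", so the gap sits immediately after word 9 ("read").
Base order: A coach claimed that Ida read the module.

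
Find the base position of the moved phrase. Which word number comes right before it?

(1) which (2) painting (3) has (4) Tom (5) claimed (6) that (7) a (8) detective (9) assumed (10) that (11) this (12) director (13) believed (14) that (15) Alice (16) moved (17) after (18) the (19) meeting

16

The displaced element is "which painting" (word 2).
It is linked across 3 clause boundaries (that → that → that).
It functions as the direct object of "moved", so the gap sits immediately after word 16 ("moved").
Base order: Tom has claimed that a detective assumed that this director believed that Alice moved which painting after the meeting.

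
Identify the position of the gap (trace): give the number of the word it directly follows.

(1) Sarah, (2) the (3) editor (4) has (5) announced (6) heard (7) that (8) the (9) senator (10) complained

The displaced element is "Sarah" (word 1).
It is linked across 1 clause boundary (Ø).
It functions as the subject of "heard", so the gap sits immediately after word 5 ("announced").
Base order: The editor has announced that Sarah heard that the senator complained.

5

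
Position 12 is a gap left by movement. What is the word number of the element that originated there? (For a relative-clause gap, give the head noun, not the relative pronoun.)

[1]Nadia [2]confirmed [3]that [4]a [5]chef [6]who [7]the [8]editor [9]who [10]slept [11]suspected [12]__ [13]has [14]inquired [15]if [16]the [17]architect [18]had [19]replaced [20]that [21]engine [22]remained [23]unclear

The gap at 12 is the subject of "inquired", inside a relative clause.
The relative pronoun is "who" (word 6); it is bound by the head noun immediately before it.
Its filler is the head noun "chef", at word 5.

5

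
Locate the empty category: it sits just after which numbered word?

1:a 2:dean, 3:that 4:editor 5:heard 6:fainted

5

The displaced element is "a dean" (word 2).
It is linked across 1 clause boundary (Ø).
It functions as the subject of "fainted", so the gap sits immediately after word 5 ("heard").
Base order: That editor heard that a dean fainted.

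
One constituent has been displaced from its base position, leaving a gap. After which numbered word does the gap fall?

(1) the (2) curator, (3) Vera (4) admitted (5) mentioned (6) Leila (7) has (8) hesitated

The displaced element is "the curator" (word 2).
It is linked across 1 clause boundary (Ø).
It functions as the subject of "mentioned", so the gap sits immediately after word 4 ("admitted").
Base order: Vera admitted that the curator mentioned Leila has hesitated.

4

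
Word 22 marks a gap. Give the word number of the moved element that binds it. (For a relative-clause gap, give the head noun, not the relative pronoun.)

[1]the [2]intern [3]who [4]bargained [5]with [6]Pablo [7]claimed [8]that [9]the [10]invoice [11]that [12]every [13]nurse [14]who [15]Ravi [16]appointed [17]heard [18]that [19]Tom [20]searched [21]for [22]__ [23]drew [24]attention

10

The gap at 22 is the prepositional object of "searched", inside a relative clause.
The relative pronoun is "that" (word 11); it is bound by the head noun immediately before it.
Its filler is the head noun "invoice", at word 10.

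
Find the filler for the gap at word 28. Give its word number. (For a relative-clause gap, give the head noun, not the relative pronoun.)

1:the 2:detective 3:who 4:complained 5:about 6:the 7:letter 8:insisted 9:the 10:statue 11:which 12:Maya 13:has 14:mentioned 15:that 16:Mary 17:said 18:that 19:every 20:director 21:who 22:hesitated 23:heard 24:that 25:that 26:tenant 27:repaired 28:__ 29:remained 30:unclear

10

The gap at 28 is the object of "repaired", inside a relative clause.
The relative pronoun is "which" (word 11); it is bound by the head noun immediately before it.
Its filler is the head noun "statue", at word 10.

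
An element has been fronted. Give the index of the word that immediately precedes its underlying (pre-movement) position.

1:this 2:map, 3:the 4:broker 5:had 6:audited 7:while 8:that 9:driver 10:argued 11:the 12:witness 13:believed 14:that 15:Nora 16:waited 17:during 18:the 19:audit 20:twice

The displaced element is "this map" (word 2).
It functions as the direct object of "audited", so the gap sits immediately after word 6 ("audited").
Base order: The broker had audited this map while that driver argued the witness believed that Nora waited during the audit twice.

6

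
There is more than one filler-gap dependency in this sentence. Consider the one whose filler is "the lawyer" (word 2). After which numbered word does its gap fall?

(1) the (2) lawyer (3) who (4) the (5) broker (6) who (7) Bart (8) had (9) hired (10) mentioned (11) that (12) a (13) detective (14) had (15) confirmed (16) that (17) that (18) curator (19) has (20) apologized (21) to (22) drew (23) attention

The displaced element is "the lawyer" (word 2).
It is linked across 2 clause boundaries (that → that).
It functions as the object of the preposition "to" of "apologized", so the gap sits immediately after word 21 ("to").
Base order: The broker who Bart had hired mentioned that a detective had confirmed that that curator has apologized to the lawyer.

21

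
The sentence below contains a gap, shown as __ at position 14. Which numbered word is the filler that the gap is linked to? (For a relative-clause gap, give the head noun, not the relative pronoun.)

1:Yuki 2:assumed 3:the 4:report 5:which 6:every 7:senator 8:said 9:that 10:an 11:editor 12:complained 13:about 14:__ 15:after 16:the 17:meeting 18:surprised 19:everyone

4

The gap at 14 is the prepositional object of "complained", inside a relative clause.
The relative pronoun is "which" (word 5); it is bound by the head noun immediately before it.
Its filler is the head noun "report", at word 4.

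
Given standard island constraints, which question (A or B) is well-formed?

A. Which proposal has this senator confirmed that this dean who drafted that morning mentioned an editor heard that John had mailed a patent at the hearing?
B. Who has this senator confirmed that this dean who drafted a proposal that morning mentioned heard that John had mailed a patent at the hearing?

In A, the wh-phrase is extracted from inside a complex-NP island (relative clause) (introduced by "who"), which blocks movement.
In B, the extraction path crosses only that-complement boundaries, which are transparent.
So B is grammatical.

B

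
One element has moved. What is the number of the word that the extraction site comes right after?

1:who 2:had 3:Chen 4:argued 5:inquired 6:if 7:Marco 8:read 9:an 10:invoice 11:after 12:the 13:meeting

4

The displaced element is "who" (word 1).
It is linked across 1 clause boundary (Ø).
It functions as the subject of "inquired", so the gap sits immediately after word 4 ("argued").
Base order: Chen had argued that who inquired if Marco read an invoice after the meeting.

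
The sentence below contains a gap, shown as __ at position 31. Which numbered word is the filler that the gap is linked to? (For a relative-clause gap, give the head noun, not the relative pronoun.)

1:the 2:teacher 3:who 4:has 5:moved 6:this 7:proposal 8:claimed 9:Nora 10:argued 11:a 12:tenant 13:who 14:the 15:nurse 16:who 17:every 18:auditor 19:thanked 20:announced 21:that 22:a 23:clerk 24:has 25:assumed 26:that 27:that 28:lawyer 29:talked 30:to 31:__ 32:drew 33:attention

The gap at 31 is the prepositional object of "talked", inside a relative clause.
The relative pronoun is "who" (word 13); it is bound by the head noun immediately before it.
Its filler is the head noun "tenant", at word 12.

12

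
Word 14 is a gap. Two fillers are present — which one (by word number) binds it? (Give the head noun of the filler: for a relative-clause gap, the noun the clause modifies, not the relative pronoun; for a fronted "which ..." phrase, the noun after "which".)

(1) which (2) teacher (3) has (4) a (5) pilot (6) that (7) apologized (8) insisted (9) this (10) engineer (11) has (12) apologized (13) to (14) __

The marked gap is the object of the preposition "to" of "apologized".
Its filler is the fronted wh-phrase "which teacher", at word 2.
(The other dependency links word 5 to a gap after word 6.)

2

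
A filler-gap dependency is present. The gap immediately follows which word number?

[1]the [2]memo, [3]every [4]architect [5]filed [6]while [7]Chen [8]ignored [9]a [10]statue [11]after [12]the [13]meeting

5

The displaced element is "the memo" (word 2).
It functions as the direct object of "filed", so the gap sits immediately after word 5 ("filed").
Base order: Every architect filed the memo while Chen ignored a statue after the meeting.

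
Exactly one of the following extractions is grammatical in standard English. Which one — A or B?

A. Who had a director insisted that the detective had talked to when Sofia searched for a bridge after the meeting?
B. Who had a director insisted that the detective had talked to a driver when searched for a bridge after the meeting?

In B, the wh-phrase is extracted from inside an adjunct island (introduced by "when"), which blocks movement.
In A, the extraction path crosses only that-complement boundaries, which are transparent.
So A is grammatical.

A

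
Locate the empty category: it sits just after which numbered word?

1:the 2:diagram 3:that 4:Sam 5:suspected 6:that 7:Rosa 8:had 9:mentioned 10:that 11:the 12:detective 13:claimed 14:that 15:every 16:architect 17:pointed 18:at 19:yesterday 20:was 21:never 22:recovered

The displaced element is "the diagram" (word 2).
It is linked across 3 clause boundaries (that → that → that).
It functions as the object of the preposition "at" of "pointed", so the gap sits immediately after word 18 ("at").
Base order: Sam suspected that Rosa had mentioned that the detective claimed that every architect pointed at the diagram yesterday.

18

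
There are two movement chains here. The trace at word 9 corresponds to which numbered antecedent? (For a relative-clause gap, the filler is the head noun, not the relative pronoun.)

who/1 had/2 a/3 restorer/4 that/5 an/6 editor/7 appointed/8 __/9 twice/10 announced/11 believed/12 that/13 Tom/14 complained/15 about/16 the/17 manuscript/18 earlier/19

4

The marked gap is inside the relative clause, the direct object of "appointed".
Its filler is the head noun "restorer" (via "that"), at word 4.
(The other dependency links word 1 to a gap after word 11.)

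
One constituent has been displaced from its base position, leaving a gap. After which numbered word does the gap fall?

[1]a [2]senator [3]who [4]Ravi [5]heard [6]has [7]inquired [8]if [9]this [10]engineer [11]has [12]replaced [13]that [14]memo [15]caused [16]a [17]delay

5

The displaced element is "a senator" (word 2).
It is linked across 1 clause boundary (Ø).
It functions as the subject of "inquired", so the gap sits immediately after word 5 ("heard").
Base order: Ravi heard that a senator has inquired if this engineer has replaced that memo.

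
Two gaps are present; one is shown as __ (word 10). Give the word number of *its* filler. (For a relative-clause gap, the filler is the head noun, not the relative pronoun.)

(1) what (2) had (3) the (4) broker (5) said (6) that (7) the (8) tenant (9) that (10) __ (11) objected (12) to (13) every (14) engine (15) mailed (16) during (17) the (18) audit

8

The marked gap is inside the relative clause, the subject of "objected".
Its filler is the head noun "tenant" (via "that"), at word 8.
(The other dependency links word 1 to a gap after word 15.)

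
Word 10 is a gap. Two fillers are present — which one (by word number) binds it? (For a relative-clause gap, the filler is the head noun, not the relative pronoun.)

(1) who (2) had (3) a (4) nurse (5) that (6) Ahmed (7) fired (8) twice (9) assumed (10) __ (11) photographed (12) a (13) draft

The marked gap is the subject of "photographed".
Its filler is the fronted wh-phrase "who", at word 1.
(The other dependency links word 4 to a gap after word 7.)

1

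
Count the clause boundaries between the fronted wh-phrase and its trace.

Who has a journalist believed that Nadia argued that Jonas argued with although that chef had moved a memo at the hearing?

"who" is extracted from the PP object of "argued".
Boundaries crossed, outermost first: [that], [that] — 2 in total.

2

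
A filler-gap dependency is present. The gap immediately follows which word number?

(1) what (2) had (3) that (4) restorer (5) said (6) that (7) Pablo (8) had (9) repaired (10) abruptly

9

The displaced element is "what" (word 1).
It is linked across 1 clause boundary (that).
It functions as the direct object of "repaired", so the gap sits immediately after word 9 ("repaired").
Base order: That restorer had said that Pablo had repaired what abruptly.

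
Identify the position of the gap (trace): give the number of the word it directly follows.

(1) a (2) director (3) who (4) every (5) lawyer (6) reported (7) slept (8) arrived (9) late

The displaced element is "a director" (word 2).
It is linked across 1 clause boundary (Ø).
It functions as the subject of "slept", so the gap sits immediately after word 6 ("reported").
Base order: Every lawyer reported that a director slept.

6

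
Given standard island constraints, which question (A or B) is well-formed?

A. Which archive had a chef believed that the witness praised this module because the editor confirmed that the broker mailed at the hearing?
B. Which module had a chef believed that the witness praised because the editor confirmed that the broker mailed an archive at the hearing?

B

In A, the wh-phrase is extracted from inside an adjunct island (introduced by "because"), which blocks movement.
In B, the extraction path crosses only that-complement boundaries, which are transparent.
So B is grammatical.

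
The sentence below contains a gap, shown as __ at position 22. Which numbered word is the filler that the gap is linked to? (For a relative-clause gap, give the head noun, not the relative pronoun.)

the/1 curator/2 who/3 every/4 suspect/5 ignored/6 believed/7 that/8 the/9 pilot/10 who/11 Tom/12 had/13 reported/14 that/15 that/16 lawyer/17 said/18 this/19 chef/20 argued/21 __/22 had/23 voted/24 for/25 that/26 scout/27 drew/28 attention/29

The gap at 22 is the subject of "voted", inside a relative clause.
The relative pronoun is "who" (word 11); it is bound by the head noun immediately before it.
Its filler is the head noun "pilot", at word 10.

10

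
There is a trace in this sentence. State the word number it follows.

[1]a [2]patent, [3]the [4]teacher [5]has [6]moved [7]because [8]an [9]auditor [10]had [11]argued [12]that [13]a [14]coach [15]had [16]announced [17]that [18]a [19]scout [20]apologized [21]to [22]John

The displaced element is "a patent" (word 2).
It functions as the direct object of "moved", so the gap sits immediately after word 6 ("moved").
Base order: The teacher has moved a patent because an auditor had argued that a coach had announced that a scout apologized to John.

6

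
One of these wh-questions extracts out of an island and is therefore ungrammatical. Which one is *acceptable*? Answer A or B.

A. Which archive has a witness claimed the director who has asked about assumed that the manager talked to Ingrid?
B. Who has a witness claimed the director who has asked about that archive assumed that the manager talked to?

B

In A, the wh-phrase is extracted from inside a complex-NP island (relative clause) (introduced by "who"), which blocks movement.
In B, the extraction path crosses only that-complement boundaries, which are transparent.
So B is grammatical.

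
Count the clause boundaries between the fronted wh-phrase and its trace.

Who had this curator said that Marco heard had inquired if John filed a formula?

"who" is extracted from the subject of "inquired".
Boundaries crossed, outermost first: [that], [Ø] — 2 in total.

2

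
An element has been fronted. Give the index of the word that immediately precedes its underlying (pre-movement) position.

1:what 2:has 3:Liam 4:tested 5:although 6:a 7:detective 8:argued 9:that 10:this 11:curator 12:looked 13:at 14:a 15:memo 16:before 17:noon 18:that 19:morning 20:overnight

The displaced element is "what" (word 1).
It functions as the direct object of "tested", so the gap sits immediately after word 4 ("tested").
Base order: Liam has tested what although a detective argued that this curator looked at a memo before noon that morning overnight.

4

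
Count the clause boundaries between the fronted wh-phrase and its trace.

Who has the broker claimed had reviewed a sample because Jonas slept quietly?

1

"who" is extracted from the subject of "reviewed".
Boundaries crossed, outermost first: [Ø] — 1 in total.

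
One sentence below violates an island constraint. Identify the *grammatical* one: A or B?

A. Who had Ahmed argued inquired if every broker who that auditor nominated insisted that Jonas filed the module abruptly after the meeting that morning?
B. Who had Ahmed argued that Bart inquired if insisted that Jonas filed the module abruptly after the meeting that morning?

A

In B, the wh-phrase is extracted from inside a wh-island (introduced by "if"), which blocks movement.
In A, the extraction path crosses only that-complement boundaries, which are transparent.
So A is grammatical.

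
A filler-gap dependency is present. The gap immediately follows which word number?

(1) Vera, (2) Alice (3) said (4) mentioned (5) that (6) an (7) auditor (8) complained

3

The displaced element is "Vera" (word 1).
It is linked across 1 clause boundary (Ø).
It functions as the subject of "mentioned", so the gap sits immediately after word 3 ("said").
Base order: Alice said that Vera mentioned that an auditor complained.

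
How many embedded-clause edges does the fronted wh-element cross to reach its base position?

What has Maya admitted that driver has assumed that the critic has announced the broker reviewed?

"what" is extracted from the object of "reviewed".
Boundaries crossed, outermost first: [Ø], [that], [Ø] — 3 in total.

3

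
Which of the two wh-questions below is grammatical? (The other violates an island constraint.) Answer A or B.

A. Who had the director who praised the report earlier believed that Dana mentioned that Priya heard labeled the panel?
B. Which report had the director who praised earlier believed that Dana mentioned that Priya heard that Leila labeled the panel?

A

In B, the wh-phrase is extracted from inside a complex-NP island (relative clause) (introduced by "who"), which blocks movement.
In A, the extraction path crosses only that-complement boundaries, which are transparent.
So A is grammatical.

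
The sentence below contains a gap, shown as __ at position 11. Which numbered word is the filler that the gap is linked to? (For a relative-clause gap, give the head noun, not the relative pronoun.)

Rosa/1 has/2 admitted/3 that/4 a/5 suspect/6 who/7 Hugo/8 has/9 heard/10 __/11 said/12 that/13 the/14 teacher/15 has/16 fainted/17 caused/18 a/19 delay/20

The gap at 11 is the subject of "said", inside a relative clause.
The relative pronoun is "who" (word 7); it is bound by the head noun immediately before it.
Its filler is the head noun "suspect", at word 6.

6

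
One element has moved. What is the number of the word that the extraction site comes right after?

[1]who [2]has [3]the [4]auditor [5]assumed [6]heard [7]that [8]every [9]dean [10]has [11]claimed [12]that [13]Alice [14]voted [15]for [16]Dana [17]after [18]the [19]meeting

5

The displaced element is "who" (word 1).
It is linked across 1 clause boundary (Ø).
It functions as the subject of "heard", so the gap sits immediately after word 5 ("assumed").
Base order: The auditor has assumed that who heard that every dean has claimed that Alice voted for Dana after the meeting.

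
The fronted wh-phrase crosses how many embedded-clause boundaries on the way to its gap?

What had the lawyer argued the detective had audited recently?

1

"what" is extracted from the object of "audited".
Boundaries crossed, outermost first: [Ø] — 1 in total.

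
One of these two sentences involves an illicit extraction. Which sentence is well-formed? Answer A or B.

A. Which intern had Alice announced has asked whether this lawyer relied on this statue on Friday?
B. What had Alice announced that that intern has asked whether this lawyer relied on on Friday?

A

In B, the wh-phrase is extracted from inside a wh-island (introduced by "whether"), which blocks movement.
In A, the extraction path crosses only that-complement boundaries, which are transparent.
So A is grammatical.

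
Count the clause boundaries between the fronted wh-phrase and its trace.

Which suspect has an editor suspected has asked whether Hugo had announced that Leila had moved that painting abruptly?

1

"which suspect" is extracted from the subject of "asked".
Boundaries crossed, outermost first: [Ø] — 1 in total.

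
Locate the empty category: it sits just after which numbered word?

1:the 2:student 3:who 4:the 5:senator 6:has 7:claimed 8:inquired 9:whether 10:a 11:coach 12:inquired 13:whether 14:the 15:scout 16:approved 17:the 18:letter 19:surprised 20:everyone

The displaced element is "the student" (word 2).
It is linked across 1 clause boundary (Ø).
It functions as the subject of "inquired", so the gap sits immediately after word 7 ("claimed").
Base order: The senator has claimed that the student inquired whether a coach inquired whether the scout approved the letter.

7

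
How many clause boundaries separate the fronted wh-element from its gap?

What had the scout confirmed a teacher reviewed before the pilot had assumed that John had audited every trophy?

1

"what" is extracted from the object of "reviewed".
Boundaries crossed, outermost first: [Ø] — 1 in total.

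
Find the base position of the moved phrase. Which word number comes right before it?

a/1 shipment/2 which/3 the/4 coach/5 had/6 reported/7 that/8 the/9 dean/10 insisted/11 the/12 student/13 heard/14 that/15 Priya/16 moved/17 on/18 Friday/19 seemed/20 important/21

The displaced element is "a shipment" (word 2).
It is linked across 3 clause boundaries (that → Ø → that).
It functions as the direct object of "moved", so the gap sits immediately after word 17 ("moved").
Base order: The coach had reported that the dean insisted the student heard that Priya moved a shipment on Friday.

17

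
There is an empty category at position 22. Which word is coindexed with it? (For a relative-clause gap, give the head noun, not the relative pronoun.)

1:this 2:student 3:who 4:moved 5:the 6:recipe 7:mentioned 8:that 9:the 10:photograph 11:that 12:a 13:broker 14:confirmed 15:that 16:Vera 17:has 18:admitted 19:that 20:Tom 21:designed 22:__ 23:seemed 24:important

The gap at 22 is the object of "designed", inside a relative clause.
The relative pronoun is "that" (word 11); it is bound by the head noun immediately before it.
Its filler is the head noun "photograph", at word 10.

10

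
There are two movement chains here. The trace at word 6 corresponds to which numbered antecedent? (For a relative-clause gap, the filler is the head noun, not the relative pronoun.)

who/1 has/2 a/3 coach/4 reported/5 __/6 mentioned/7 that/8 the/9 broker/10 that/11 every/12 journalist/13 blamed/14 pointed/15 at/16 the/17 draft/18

1

The marked gap is the subject of "mentioned".
Its filler is the fronted wh-phrase "who", at word 1.
(The other dependency links word 10 to a gap after word 14.)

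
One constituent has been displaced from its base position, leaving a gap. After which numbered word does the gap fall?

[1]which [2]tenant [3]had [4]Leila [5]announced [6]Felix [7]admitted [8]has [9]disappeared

7

The displaced element is "which tenant" (word 2).
It is linked across 2 clause boundaries (Ø → Ø).
It functions as the subject of "disappeared", so the gap sits immediately after word 7 ("admitted").
Base order: Leila had announced Felix admitted that which tenant has disappeared.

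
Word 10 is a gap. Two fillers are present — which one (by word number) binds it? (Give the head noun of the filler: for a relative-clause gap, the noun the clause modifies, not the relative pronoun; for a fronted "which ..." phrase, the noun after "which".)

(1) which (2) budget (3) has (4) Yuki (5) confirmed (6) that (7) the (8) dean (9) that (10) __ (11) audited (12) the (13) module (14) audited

The marked gap is inside the relative clause, the subject of "audited".
Its filler is the head noun "dean" (via "that"), at word 8.
(The other dependency links word 2 to a gap after word 14.)

8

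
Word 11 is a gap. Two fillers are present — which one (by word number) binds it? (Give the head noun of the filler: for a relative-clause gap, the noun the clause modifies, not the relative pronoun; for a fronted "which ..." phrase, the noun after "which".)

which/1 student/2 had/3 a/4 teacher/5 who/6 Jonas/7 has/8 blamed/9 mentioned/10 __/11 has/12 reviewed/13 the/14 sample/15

The marked gap is the subject of "reviewed".
Its filler is the fronted wh-phrase "which student", at word 2.
(The other dependency links word 5 to a gap after word 9.)

2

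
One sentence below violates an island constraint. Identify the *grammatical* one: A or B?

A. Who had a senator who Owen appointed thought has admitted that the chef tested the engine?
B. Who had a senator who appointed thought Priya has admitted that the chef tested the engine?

In B, the wh-phrase is extracted from inside a complex-NP island (relative clause) (introduced by "who"), which blocks movement.
In A, the extraction path crosses only that-complement boundaries, which are transparent.
So A is grammatical.

A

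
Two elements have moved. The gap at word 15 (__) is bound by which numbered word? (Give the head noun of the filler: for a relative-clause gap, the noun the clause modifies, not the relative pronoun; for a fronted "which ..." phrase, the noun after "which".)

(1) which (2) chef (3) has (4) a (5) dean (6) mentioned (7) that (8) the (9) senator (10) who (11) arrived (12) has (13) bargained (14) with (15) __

2

The marked gap is the object of the preposition "with" of "bargained".
Its filler is the fronted wh-phrase "which chef", at word 2.
(The other dependency links word 9 to a gap after word 10.)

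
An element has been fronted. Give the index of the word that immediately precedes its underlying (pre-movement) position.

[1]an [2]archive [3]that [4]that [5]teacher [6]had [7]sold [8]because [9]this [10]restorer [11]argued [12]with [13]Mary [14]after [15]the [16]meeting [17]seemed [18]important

7

The displaced element is "an archive" (word 2).
It functions as the direct object of "sold", so the gap sits immediately after word 7 ("sold").
Base order: That teacher had sold an archive because this restorer argued with Mary after the meeting.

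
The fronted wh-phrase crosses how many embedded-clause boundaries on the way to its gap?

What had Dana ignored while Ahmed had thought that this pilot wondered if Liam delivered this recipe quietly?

0

"what" originates inside the matrix clause — no clause boundary is crossed.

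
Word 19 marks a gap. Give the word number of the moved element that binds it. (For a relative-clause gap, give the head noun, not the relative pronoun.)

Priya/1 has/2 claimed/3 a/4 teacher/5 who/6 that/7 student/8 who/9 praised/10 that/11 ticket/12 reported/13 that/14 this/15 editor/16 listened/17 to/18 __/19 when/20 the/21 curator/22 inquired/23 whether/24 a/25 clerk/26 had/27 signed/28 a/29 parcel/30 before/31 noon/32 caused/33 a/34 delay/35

5

The gap at 19 is the prepositional object of "listened", inside a relative clause.
The relative pronoun is "who" (word 6); it is bound by the head noun immediately before it.
Its filler is the head noun "teacher", at word 5.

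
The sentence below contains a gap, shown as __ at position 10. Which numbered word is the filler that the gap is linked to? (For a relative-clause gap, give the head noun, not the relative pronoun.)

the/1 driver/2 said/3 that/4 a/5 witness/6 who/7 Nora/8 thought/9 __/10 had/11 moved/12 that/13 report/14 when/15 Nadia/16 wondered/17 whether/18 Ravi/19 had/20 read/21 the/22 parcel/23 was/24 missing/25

The gap at 10 is the subject of "moved", inside a relative clause.
The relative pronoun is "who" (word 7); it is bound by the head noun immediately before it.
Its filler is the head noun "witness", at word 6.

6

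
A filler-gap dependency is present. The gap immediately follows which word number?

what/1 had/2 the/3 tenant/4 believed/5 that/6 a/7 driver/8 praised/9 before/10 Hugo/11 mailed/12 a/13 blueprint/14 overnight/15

The displaced element is "what" (word 1).
It is linked across 1 clause boundary (that).
It functions as the direct object of "praised", so the gap sits immediately after word 9 ("praised").
Base order: The tenant had believed that a driver praised what before Hugo mailed a blueprint overnight.

9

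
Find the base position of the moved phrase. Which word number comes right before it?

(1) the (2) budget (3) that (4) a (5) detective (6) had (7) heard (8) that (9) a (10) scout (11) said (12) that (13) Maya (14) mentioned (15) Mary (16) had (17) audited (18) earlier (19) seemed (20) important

The displaced element is "the budget" (word 2).
It is linked across 3 clause boundaries (that → that → Ø).
It functions as the direct object of "audited", so the gap sits immediately after word 17 ("audited").
Base order: A detective had heard that a scout said that Maya mentioned Mary had audited the budget earlier.

17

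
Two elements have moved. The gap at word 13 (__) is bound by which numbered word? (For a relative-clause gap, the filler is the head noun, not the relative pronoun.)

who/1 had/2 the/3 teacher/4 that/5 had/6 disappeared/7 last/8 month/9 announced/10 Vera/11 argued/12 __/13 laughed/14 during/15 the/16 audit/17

The marked gap is the subject of "laughed".
Its filler is the fronted wh-phrase "who", at word 1.
(The other dependency links word 4 to a gap after word 5.)

1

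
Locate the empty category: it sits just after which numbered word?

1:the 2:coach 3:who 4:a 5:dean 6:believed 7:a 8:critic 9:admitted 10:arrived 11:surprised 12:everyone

The displaced element is "the coach" (word 2).
It is linked across 2 clause boundaries (Ø → Ø).
It functions as the subject of "arrived", so the gap sits immediately after word 9 ("admitted").
Base order: A dean believed a critic admitted the coach arrived.

9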